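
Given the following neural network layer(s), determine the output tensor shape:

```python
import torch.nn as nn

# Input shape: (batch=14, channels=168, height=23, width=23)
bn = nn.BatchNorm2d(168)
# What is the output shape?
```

Input: (14, 168, 23, 23) -> Output: (14, 168, 23, 23)

Answer: (14, 168, 23, 23)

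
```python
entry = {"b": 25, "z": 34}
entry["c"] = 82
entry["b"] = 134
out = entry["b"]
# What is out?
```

Trace:
`entry = {"b": 25, "z": 34}` → entry = {'b': 25, 'z': 34}
`entry["c"] = 82` → entry = {'b': 25, 'z': 34, 'c': 82}
`entry["b"] = 134` → entry = {'b': 134, 'z': 34, 'c': 82}
`out = entry["b"]` → out = 134
So out = 134

Answer: 134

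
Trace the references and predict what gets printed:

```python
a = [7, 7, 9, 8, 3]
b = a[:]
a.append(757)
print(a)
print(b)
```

Key concept: slice [:] creates copy.
Step by step:
`a = [7, 7, 9, 8, 3]` → a = [7, 7, 9, 8, 3]
`b = a[:]` → b = [7, 7, 9, 8, 3]
`a.append(757)` → a = [7, 7, 9, 8, 3, 757]
`print(a)` → prints [7, 7, 9, 8, 3, 757]
`print(b)` → prints [7, 7, 9, 8, 3]

Answer:
[7, 7, 9, 8, 3, 757]
[7, 7, 9, 8, 3]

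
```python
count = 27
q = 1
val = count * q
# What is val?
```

Trace:
`count = 27` → count = 27
`q = 1` → q = 1
`val = count * q` → val = 27
So val = 27

Answer: 27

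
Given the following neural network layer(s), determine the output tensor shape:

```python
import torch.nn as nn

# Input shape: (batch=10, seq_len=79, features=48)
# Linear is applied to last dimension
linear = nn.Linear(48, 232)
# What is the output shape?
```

Input: (10, 79, 48) -> Output: (10, 79, 232)

Answer: (10, 79, 232)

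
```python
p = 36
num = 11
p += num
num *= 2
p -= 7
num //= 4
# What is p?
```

Trace:
`p = 36` → p = 36
`num = 11` → num = 11
`p += num` → p = 47
`num *= 2` → num = 22
`p -= 7` → p = 40
`num //= 4` → num = 5
So p = 40

Answer: 40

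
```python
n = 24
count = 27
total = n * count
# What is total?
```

Trace:
`n = 24` → n = 24
`count = 27` → count = 27
`total = n * count` → total = 648
So total = 648

Answer: 648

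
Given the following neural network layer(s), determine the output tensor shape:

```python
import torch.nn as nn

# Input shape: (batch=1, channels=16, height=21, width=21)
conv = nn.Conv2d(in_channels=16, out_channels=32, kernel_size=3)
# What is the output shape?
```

Input: (1, 16, 21, 21) -> Output: (1, 32, 19, 19)

Answer: (1, 32, 19, 19)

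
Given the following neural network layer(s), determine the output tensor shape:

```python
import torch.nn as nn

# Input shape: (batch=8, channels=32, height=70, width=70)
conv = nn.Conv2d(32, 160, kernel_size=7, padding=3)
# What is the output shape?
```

Input: (8, 32, 70, 70) -> Output: (8, 160, 70, 70)

Answer: (8, 160, 70, 70)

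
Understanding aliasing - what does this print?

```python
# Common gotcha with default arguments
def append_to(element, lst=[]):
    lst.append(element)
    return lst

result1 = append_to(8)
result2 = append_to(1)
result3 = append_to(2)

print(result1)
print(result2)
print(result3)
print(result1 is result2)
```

Key concept: mutable default argument gotcha.
Step by step:
`result1 = append_to(8)` → result1 = [8]
`result2 = append_to(1)` → result1 = [8, 1] (same object as result2); result2 = [8, 1] (same object as result1)
`result3 = append_to(2)` → result1 = [8, 1, 2] (same object as result2, result3); result2 = [8, 1, 2] (same object as result1, result3); result3 = [8, 1, 2] (same object as result1, result2)
`print(result1)` → prints [8, 1, 2]
`print(result2)` → prints [8, 1, 2]
`print(result3)` → prints [8, 1, 2]
`print(result1 is result2)` → prints True

Answer:
[8, 1, 2]
[8, 1, 2]
[8, 1, 2]
True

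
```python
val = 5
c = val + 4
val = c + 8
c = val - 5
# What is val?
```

Trace:
`val = 5` → val = 5
`c = val + 4` → c = 9
`val = c + 8` → val = 17
`c = val - 5` → c = 12
So val = 17

Answer: 17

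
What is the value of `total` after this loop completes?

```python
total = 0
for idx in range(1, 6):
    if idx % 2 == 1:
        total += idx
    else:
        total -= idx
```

Add odd, subtract even
`total` takes the values: 0 → 1 → -1 → 2 → -2 → 3

Answer: 3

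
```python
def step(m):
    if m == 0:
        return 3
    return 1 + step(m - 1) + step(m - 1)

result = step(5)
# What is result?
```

step(m) = 1 + 2·step(m-1), step(0)=3. Closed form: (3+1)·2^5 - 1 = 127.

Answer: 127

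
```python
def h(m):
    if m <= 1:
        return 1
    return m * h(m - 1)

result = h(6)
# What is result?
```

h(6) = 6 * 5 * 4 * 3 * 2 * 1 = 720

Answer: 720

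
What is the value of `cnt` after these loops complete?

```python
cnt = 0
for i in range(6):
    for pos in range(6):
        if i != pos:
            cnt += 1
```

6² - 6 (exclude diagonal)
`cnt` takes the values: 0 → 1 → 2 → 3 → 4 → 5 → 6 → 7 → 8 → 9 → 10 → 11 → 12 → 13 → 14 → 15 → 16 → 17 → 18 → 19 → 20 → 21 → 22 → 23 → 24 → 25 → 26 → 27 → 28 → 29 → 30

Answer: 30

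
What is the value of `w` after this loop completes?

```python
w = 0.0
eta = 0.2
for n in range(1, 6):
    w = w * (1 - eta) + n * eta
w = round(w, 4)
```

Moving average with lr=0.2
`w` takes the values: 0.0 → 0.2 → 0.56 → 1.048 → 1.6384 → 2.31072 → 2.3107

Answer: 2.3107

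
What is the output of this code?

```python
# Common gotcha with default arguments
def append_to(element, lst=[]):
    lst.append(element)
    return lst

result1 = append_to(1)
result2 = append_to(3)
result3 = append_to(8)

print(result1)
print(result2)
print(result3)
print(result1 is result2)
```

Key concept: mutable default argument gotcha.
Step by step:
`result1 = append_to(1)` → result1 = [1]
`result2 = append_to(3)` → result1 = [1, 3] (same object as result2); result2 = [1, 3] (same object as result1)
`result3 = append_to(8)` → result1 = [1, 3, 8] (same object as result2, result3); result2 = [1, 3, 8] (same object as result1, result3); result3 = [1, 3, 8] (same object as result1, result2)
`print(result1)` → prints [1, 3, 8]
`print(result2)` → prints [1, 3, 8]
`print(result3)` → prints [1, 3, 8]
`print(result1 is result2)` → prints True

Answer:
[1, 3, 8]
[1, 3, 8]
[1, 3, 8]
True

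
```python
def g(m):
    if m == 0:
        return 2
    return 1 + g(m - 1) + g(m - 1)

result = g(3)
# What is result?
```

g(m) = 1 + 2·g(m-1), g(0)=2. Closed form: (2+1)·2^3 - 1 = 23.

Answer: 23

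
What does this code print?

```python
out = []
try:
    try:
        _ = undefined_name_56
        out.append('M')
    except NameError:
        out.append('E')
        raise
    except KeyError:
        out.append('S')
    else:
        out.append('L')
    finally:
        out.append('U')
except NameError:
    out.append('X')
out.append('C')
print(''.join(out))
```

Execution trace: 'E' (inner except NameError) → 'U' (inner finally) → 'X' (outer except NameError) → 'C' (after the try/except). Output: EUXC

Answer: EUXC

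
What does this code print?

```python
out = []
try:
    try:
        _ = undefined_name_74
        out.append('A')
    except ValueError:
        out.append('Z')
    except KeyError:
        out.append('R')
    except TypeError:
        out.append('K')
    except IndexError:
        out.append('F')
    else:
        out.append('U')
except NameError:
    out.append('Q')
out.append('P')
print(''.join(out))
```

Execution trace: 'Q' (outer except NameError) → 'P' (after the try/except). Output: QP

Answer: QP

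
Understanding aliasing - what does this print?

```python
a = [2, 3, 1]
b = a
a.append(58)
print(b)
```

Key concept: basic list aliasing.
Step by step:
`a = [2, 3, 1]` → a = [2, 3, 1]
`b = a` → b = [2, 3, 1] (same object as a)
`a.append(58)` → a = [2, 3, 1, 58] (same object as b); b = [2, 3, 1, 58] (same object as a)
`print(b)` → prints [2, 3, 1, 58]

Answer: [2, 3, 1, 58]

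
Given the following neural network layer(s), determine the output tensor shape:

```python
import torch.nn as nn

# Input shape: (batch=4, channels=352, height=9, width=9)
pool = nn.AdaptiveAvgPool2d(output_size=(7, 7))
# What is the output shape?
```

Input: (4, 352, 9, 9) -> Output: (4, 352, 7, 7)

Answer: (4, 352, 7, 7)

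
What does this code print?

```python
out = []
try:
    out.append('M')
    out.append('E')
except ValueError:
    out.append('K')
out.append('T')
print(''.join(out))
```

Execution trace: 'M' (try body) → 'E' (try body, no exception) → 'T' (after the try/except). Output: MET

Answer: MET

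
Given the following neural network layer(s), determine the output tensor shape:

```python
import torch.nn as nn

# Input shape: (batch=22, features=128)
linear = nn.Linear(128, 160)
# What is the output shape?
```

Input: (22, 128) -> Output: (22, 160)

Answer: (22, 160)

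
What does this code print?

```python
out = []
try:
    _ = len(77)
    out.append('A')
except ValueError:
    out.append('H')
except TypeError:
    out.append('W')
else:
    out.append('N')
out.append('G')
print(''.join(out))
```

Execution trace: 'W' (except TypeError) → 'G' (after the try/except). Output: WG

Answer: WG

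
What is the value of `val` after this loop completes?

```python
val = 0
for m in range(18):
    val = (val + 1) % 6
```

Increment mod 6, 18 times = 0
`val` takes the values: 0 → 1 → 2 → 3 → 4 → 5 → 0 → 1 → 2 → 3 → 4 → 5 → 0 → 1 → 2 → 3 → 4 → 5 → 0

Answer: 0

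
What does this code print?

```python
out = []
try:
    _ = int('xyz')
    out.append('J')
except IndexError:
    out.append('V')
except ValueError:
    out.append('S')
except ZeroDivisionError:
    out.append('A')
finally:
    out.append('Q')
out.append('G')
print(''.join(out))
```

Execution trace: 'S' (except ValueError) → 'Q' (finally) → 'G' (after the try/except). Output: SQG

Answer: SQG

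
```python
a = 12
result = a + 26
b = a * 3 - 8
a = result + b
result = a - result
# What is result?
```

Trace:
`a = 12` → a = 12
`result = a + 26` → result = 38
`b = a * 3 - 8` → b = 28
`a = result + b` → a = 66
`result = a - result` → result = 28
So result = 28

Answer: 28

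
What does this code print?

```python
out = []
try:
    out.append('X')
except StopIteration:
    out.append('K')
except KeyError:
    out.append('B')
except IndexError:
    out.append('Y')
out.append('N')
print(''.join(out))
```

Execution trace: 'X' (try body, no exception) → 'N' (after the try/except). Output: XN

Answer: XN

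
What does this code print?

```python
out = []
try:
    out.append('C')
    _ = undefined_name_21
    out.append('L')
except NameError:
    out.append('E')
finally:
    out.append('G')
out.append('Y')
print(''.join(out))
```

Execution trace: 'C' (try body) → 'E' (except NameError) → 'G' (finally) → 'Y' (after the try/except). Output: CEGY

Answer: CEGY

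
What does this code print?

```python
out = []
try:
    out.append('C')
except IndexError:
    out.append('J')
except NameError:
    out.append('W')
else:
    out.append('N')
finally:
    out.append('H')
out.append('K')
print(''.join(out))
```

Execution trace: 'C' (try body, no exception) → 'N' (else) → 'H' (finally) → 'K' (after the try/except). Output: CNHK

Answer: CNHK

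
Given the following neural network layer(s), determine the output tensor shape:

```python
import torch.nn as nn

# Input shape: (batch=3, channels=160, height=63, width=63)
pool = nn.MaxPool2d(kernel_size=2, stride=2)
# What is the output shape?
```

Input: (3, 160, 63, 63) -> Output: (3, 160, 31, 31)

Answer: (3, 160, 31, 31)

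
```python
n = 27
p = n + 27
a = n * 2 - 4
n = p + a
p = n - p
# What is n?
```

Trace:
`n = 27` → n = 27
`p = n + 27` → p = 54
`a = n * 2 - 4` → a = 50
`n = p + a` → n = 104
`p = n - p` → p = 50
So n = 104

Answer: 104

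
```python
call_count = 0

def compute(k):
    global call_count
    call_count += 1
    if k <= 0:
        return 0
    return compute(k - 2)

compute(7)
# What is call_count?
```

Linear recursion stepping by 2: 5 calls from k=7 down to ≤0.

Answer: 5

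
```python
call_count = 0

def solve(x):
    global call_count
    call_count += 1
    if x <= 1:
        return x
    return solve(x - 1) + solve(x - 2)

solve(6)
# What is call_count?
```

Calls(x) = 1 + Calls(x-1) + Calls(x-2); Calls(0)=Calls(1)=1. For x=6 this gives 25.

Answer: 25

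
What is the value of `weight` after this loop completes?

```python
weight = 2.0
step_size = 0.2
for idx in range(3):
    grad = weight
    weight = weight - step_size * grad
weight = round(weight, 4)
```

Gradient descent: w = 2.0 * (1 - 0.2)^3
`weight` takes the values: 2.0 → 1.6 → 1.28 → 1.024

Answer: 1.024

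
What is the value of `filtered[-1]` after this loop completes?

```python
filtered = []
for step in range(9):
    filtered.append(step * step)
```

Last element of squares 0 to 8
`filtered` takes the values: [] → [0] → [0, 1] → [0, 1, 4] → [0, 1, 4, 9] → [0, 1, 4, 9, 16] → [0, 1, 4, 9, 16, 25] → [0, 1, 4, 9, 16, 25, 36] → [0, 1, 4, 9, 16, 25, 36, 49] → [0, 1, 4, 9, 16, 25, 36, 49, 64]
So `filtered[-1]` = 64

Answer: 64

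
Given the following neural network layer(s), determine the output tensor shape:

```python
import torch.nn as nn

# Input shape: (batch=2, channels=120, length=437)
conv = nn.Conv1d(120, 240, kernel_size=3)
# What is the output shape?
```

Input: (2, 120, 437) -> Output: (2, 240, 435)

Answer: (2, 240, 435)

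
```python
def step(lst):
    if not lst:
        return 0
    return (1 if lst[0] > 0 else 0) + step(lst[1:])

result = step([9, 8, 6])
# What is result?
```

Count of positive elements in [9, 8, 6] = 3

Answer: 3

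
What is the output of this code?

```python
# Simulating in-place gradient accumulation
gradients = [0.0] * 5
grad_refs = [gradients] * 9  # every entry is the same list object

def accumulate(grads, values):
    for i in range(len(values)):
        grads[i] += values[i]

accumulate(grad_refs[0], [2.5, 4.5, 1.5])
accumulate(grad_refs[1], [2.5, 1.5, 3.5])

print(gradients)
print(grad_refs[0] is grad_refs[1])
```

Key concept: gradient accumulation aliasing.
Step by step:
`gradients = [0.0] * 5` → gradients = [0.0, 0.0, 0.0, 0.0, 0.0]
`grad_refs = [gradients] * 9` → grad_refs = [[0.0, 0.0, 0.0, 0.0, 0.0], [0.0, 0.0, 0.0, 0.0, 0.0], [0.0, 0.0, 0.0, 0.0, 0.0], [0.0, 0.0, 0.0, 0.0, 0.0], [0.0, 0.0, 0.0, 0.0, 0.0], [0.0, 0.0, 0.0, 0.0, 0.0], [0.0, 0.0, 0.0, 0.0, 0.0], [0.0, 0.0, 0.0, 0.0, 0.0], [0.0, 0.0, 0.0, 0.0, 0.0]]
`accumulate(grad_refs[0], [2.5, 4.5, 1.5])` → gradients = [2.5, 4.5, 1.5, 0.0, 0.0]; grad_refs = [[2.5, 4.5, 1.5, 0.0, 0.0], [2.5, 4.5, 1.5, 0.0, 0.0], [2.5, 4.5, 1.5, 0.0, 0.0], [2.5, 4.5, 1.5, 0.0, 0.0], [2.5, 4.5, 1.5, 0.0, 0.0], [2.5, 4.5, 1.5, 0.0, 0.0], [2.5, 4.5, 1.5, 0.0, 0.0], [2.5, 4.5, 1.5, 0.0, 0.0], [2.5, 4.5, 1.5, 0.0, 0.0]]
`accumulate(grad_refs[1], [2.5, 1.5, 3.5])` → gradients = [5.0, 6.0, 5.0, 0.0, 0.0]; grad_refs = [[5.0, 6.0, 5.0, 0.0, 0.0], [5.0, 6.0, 5.0, 0.0, 0.0], [5.0, 6.0, 5.0, 0.0, 0.0], [5.0, 6.0, 5.0, 0.0, 0.0], [5.0, 6.0, 5.0, 0.0, 0.0], [5.0, 6.0, 5.0, 0.0, 0.0], [5.0, 6.0, 5.0, 0.0, 0.0], [5.0, 6.0, 5.0, 0.0, 0.0], [5.0, 6.0, 5.0, 0.0, 0.0]]
`print(gradients)` → prints [5.0, 6.0, 5.0, 0.0, 0.0]
`print(grad_refs[0] is grad_refs[1])` → prints True

Answer:
[5.0, 6.0, 5.0, 0.0, 0.0]
True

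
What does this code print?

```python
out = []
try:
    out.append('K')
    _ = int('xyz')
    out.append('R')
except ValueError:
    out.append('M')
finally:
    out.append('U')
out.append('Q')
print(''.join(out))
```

Execution trace: 'K' (try body) → 'M' (except ValueError) → 'U' (finally) → 'Q' (after the try/except). Output: KMUQ

Answer: KMUQ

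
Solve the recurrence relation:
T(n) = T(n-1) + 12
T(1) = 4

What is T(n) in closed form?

Unrolling: T(n) = T(1) + 12·(n-1) = 4 + 12(n-1) = 12n - 8.

Answer: T(n) = 12n - 8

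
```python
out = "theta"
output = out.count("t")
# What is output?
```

Trace:
`out = "theta"` → out = 'theta'
`output = out.count("t")` → output = 2
So output = 2

Answer: 2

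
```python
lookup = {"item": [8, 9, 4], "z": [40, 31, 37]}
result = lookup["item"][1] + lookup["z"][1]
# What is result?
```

Trace:
`lookup = {"item": [8, 9, 4], "z": [40, 31, 37]}` → lookup = {'item': [8, 9, 4], 'z': [40, 31, 37]}
`result = lookup["item"][1] + lookup["z"][1]` → result = 40
So result = 40

Answer: 40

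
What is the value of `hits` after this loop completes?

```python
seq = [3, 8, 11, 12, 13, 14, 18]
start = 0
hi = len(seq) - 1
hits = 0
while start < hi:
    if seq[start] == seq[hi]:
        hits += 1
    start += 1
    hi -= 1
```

Count matching pairs from ends
`hits` takes the values: 0

Answer: 0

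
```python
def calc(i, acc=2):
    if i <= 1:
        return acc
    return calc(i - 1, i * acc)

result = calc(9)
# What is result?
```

Accumulator trace (n, acc): (9, 2) -> (8, 18) -> (7, 144) -> (6, 1008) -> (5, 6048) -> (4, 30240) -> (3, 120960) -> (2, 362880) -> (1, 725760) -> return 725760

Answer: 725760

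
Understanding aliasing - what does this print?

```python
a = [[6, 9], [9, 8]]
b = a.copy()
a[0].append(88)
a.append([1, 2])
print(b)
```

Key concept: shallow copy with nested lists.
Step by step:
`a = [[6, 9], [9, 8]]` → a = [[6, 9], [9, 8]]
`b = a.copy()` → b = [[6, 9], [9, 8]]
`a[0].append(88)` → a = [[6, 9, 88], [9, 8]]; b = [[6, 9, 88], [9, 8]]
`a.append([1, 2])` → a = [[6, 9, 88], [9, 8], [1, 2]]
`print(b)` → prints [[6, 9, 88], [9, 8]]

Answer: [[6, 9, 88], [9, 8]]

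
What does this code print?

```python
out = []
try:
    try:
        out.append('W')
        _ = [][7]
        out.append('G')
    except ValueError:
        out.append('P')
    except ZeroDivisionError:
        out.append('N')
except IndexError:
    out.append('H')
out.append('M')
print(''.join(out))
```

Execution trace: 'W' (try body) → 'H' (outer except IndexError) → 'M' (after the try/except). Output: WHM

Answer: WHM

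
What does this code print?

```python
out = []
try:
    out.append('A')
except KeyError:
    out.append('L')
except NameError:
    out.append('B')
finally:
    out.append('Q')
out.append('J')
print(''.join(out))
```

Execution trace: 'A' (try body, no exception) → 'Q' (finally) → 'J' (after the try/except). Output: AQJ

Answer: AQJ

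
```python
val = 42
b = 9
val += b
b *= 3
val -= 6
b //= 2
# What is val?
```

Trace:
`val = 42` → val = 42
`b = 9` → b = 9
`val += b` → val = 51
`b *= 3` → b = 27
`val -= 6` → val = 45
`b //= 2` → b = 13
So val = 45

Answer: 45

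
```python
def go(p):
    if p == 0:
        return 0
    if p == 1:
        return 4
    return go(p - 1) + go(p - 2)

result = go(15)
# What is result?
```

Build up from base cases: go(0)=0, go(1)=4, go(2)=4, go(3)=8, go(4)=12, go(5)=20, go(6)=32, ..., go(15)=2440

Answer: 2440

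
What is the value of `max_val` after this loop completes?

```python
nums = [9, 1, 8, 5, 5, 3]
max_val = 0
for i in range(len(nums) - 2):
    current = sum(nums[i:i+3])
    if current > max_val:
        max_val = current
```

Max sum of 3-element window in [9, 1, 8, 5, 5, 3]
`max_val` takes the values: 0 → 18

Answer: 18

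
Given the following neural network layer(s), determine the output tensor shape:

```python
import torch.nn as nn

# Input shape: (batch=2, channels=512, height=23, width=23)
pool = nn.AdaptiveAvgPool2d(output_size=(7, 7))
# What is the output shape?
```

Input: (2, 512, 23, 23) -> Output: (2, 512, 7, 7)

Answer: (2, 512, 7, 7)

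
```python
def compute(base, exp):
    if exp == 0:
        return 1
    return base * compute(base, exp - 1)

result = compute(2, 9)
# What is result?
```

compute(2, 9) = 2 * 2 * 2 * 2 * 2 * 2 * 2 * 2 * 2 = 512

Answer: 512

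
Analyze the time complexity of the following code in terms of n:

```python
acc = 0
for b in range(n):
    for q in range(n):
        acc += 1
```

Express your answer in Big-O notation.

Each loop level contributes: n × n. Multiplying the contributions gives O(n^2).

Answer: O(n^2)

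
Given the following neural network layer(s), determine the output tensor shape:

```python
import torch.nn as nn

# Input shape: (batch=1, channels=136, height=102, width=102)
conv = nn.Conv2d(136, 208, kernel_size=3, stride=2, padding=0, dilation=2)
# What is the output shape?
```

Input: (1, 136, 102, 102) -> Output: (1, 208, 49, 49)

Answer: (1, 208, 49, 49)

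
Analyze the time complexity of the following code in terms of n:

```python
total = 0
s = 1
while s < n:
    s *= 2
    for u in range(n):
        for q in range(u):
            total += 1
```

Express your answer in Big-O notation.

Each loop level contributes: log n × n × n. Multiplying the contributions gives O(n^2 log n).

Answer: O(n^2 log n)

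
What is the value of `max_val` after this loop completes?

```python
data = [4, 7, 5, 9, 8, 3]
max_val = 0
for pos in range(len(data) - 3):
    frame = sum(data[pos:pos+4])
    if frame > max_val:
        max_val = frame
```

Max sum of 4-element window in [4, 7, 5, 9, 8, 3]
`max_val` takes the values: 0 → 25 → 29

Answer: 29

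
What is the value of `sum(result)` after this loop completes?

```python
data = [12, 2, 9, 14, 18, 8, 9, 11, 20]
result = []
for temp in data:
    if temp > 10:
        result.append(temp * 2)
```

Sum of doubled values > 10
`result` takes the values: [] → [24] → [24, 28] → [24, 28, 36] → [24, 28, 36, 22] → [24, 28, 36, 22, 40]
So `sum(result)` = 150

Answer: 150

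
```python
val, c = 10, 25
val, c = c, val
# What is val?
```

Trace:
`val, c = 10, 25` → val = 10; c = 25
`val, c = c, val` → val = 25; c = 10
So val = 25

Answer: 25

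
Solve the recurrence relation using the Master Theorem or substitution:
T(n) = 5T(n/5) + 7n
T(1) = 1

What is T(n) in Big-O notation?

By Master Theorem: a=5, b=5, f(n)=7n. Since log_5(5) = 1 and f(n) = Θ(n^1), Case 2 applies. T(n) = O(n log n).

Answer: O(n log n)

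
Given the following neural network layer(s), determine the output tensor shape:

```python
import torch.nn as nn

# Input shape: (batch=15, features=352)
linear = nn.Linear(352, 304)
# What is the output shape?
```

Input: (15, 352) -> Output: (15, 304)

Answer: (15, 304)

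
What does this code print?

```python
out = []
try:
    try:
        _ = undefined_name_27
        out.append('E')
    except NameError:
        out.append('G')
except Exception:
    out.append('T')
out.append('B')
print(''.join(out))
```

Execution trace: 'G' (inner except NameError) → 'B' (after the try/except). Output: GB

Answer: GB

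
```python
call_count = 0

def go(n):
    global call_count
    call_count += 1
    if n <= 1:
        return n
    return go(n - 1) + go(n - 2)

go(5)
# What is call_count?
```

Calls(n) = 1 + Calls(n-1) + Calls(n-2); Calls(0)=Calls(1)=1. For n=5 this gives 15.

Answer: 15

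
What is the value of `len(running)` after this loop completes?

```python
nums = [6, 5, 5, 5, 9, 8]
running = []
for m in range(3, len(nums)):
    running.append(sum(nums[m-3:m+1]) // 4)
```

Number of 4-element averages
`running` takes the values: [] → [5] → [5, 6] → [5, 6, 6]
So `len(running)` = 3

Answer: 3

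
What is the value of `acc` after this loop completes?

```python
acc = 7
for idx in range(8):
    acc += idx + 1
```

Start at 7, add 1 to 8 = 43
`acc` takes the values: 7 → 8 → 10 → 13 → 17 → 22 → 28 → 35 → 43

Answer: 43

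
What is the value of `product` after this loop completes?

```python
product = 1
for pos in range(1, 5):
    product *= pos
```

4! = 24
`product` takes the values: 1 → 2 → 6 → 24

Answer: 24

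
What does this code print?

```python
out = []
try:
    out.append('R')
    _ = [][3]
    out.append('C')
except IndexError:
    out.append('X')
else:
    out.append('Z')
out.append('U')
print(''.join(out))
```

Execution trace: 'R' (try body) → 'X' (except IndexError) → 'U' (after the try/except). Output: RXU

Answer: RXU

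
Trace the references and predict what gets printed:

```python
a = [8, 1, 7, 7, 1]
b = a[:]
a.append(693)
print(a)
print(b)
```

Key concept: slice [:] creates copy.
Step by step:
`a = [8, 1, 7, 7, 1]` → a = [8, 1, 7, 7, 1]
`b = a[:]` → b = [8, 1, 7, 7, 1]
`a.append(693)` → a = [8, 1, 7, 7, 1, 693]
`print(a)` → prints [8, 1, 7, 7, 1, 693]
`print(b)` → prints [8, 1, 7, 7, 1]

Answer:
[8, 1, 7, 7, 1, 693]
[8, 1, 7, 7, 1]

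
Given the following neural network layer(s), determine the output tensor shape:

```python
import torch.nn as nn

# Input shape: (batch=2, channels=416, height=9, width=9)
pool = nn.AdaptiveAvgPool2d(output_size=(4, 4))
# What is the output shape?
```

Input: (2, 416, 9, 9) -> Output: (2, 416, 4, 4)

Answer: (2, 416, 4, 4)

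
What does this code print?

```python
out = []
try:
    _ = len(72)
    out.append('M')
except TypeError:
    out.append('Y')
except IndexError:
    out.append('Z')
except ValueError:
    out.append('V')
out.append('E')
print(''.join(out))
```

Execution trace: 'Y' (except TypeError) → 'E' (after the try/except). Output: YE

Answer: YE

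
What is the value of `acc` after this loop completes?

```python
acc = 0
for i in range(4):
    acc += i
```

Sum of 0 to 3 = 6
`acc` takes the values: 0 → 1 → 3 → 6

Answer: 6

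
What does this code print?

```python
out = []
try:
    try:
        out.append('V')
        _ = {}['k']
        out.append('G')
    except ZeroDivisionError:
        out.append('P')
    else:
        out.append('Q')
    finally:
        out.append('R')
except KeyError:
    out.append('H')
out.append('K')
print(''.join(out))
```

Execution trace: 'V' (try body) → 'R' (finally) → 'H' (outer except KeyError) → 'K' (after the try/except). Output: VRHK

Answer: VRHK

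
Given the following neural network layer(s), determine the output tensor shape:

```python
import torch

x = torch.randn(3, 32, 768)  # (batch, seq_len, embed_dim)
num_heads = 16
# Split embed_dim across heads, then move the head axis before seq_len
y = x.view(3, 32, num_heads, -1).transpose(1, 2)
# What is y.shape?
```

Input: (3, 32, 768) -> head_dim = 768 // 16 = 48; after view: (3, 32, 16, 48) -> after transpose(1, 2): (3, 16, 32, 48) -> Output: (3, 16, 32, 48)

Answer: (3, 16, 32, 48)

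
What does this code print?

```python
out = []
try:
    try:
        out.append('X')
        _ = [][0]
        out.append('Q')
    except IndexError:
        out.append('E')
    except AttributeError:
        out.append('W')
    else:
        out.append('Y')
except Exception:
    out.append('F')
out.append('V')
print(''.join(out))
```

Execution trace: 'X' (inner try body) → 'E' (inner except IndexError) → 'V' (after the try/except). Output: XEV

Answer: XEV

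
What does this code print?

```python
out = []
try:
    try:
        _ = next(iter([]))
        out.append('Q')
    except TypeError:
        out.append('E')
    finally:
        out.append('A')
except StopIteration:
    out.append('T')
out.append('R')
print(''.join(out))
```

Execution trace: 'A' (inner finally) → 'T' (outer except StopIteration) → 'R' (after the try/except). Output: ATR

Answer: ATR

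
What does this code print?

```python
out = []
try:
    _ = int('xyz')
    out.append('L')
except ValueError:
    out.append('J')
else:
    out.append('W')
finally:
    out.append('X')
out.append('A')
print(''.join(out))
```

Execution trace: 'J' (except ValueError) → 'X' (finally) → 'A' (after the try/except). Output: JXA

Answer: JXA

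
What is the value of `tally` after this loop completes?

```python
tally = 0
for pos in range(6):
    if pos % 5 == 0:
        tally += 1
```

Count numbers divisible by 5 in range(6)
`tally` takes the values: 0 → 1 → 2

Answer: 2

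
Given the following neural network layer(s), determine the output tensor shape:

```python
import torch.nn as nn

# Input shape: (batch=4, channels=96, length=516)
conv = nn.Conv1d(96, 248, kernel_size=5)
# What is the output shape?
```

Input: (4, 96, 516) -> Output: (4, 248, 512)

Answer: (4, 248, 512)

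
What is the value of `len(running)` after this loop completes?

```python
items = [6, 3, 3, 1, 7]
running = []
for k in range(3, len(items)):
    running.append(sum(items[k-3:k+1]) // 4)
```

Number of 4-element averages
`running` takes the values: [] → [3] → [3, 3]
So `len(running)` = 2

Answer: 2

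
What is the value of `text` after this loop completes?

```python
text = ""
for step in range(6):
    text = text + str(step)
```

Concatenate digits 0 to 5
`text` takes the values: "" → "0" → "01" → "012" → "0123" → "01234" → "012345"

Answer: "012345"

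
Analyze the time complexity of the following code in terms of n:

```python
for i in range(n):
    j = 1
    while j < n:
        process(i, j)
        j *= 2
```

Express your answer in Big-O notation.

This is Linear outer loop, logarithmic inner loop. Time complexity: O(n log n).

Answer: O(n log n)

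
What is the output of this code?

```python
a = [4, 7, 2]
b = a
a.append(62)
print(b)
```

Key concept: basic list aliasing.
Step by step:
`a = [4, 7, 2]` → a = [4, 7, 2]
`b = a` → b = [4, 7, 2] (same object as a)
`a.append(62)` → a = [4, 7, 2, 62] (same object as b); b = [4, 7, 2, 62] (same object as a)
`print(b)` → prints [4, 7, 2, 62]

Answer: [4, 7, 2, 62]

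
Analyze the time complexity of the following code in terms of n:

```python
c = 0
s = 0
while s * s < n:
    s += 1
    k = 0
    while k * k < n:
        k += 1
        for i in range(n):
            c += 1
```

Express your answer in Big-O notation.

Each loop level contributes: √n × √n × n. Multiplying the contributions gives O(n^2).

Answer: O(n^2)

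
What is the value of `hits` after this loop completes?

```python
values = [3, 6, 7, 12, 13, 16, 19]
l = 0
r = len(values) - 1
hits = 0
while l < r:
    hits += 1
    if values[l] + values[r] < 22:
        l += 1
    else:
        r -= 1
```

Steps to find pair summing to 22
`hits` takes the values: 0 → 1 → 2 → 3 → 4 → 5 → 6

Answer: 6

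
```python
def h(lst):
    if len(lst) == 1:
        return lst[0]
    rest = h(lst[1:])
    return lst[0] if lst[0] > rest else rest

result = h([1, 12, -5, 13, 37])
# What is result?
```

Recursive max over [1, 12, -5, 13, 37] = 37

Answer: 37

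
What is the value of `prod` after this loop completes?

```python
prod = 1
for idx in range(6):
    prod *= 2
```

2^6 = 64
`prod` takes the values: 1 → 2 → 4 → 8 → 16 → 32 → 64

Answer: 64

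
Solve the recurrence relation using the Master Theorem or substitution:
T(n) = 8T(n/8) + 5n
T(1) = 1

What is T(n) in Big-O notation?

By Master Theorem: a=8, b=8, f(n)=5n. Since log_8(8) = 1 and f(n) = Θ(n^1), Case 2 applies. T(n) = O(n log n).

Answer: O(n log n)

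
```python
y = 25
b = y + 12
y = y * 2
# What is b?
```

Trace:
`y = 25` → y = 25
`b = y + 12` → b = 37
`y = y * 2` → y = 50
So b = 37

Answer: 37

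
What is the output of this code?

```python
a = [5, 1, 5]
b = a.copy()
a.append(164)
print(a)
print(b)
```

Key concept: list.copy() creates independent copy.
Step by step:
`a = [5, 1, 5]` → a = [5, 1, 5]
`b = a.copy()` → b = [5, 1, 5]
`a.append(164)` → a = [5, 1, 5, 164]
`print(a)` → prints [5, 1, 5, 164]
`print(b)` → prints [5, 1, 5]

Answer:
[5, 1, 5, 164]
[5, 1, 5]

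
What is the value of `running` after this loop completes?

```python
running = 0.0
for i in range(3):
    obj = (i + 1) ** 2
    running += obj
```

Sum of squared losses 1² + 2² + ... + 3²
`running` takes the values: 0.0 → 1.0 → 5.0 → 14.0

Answer: 14.0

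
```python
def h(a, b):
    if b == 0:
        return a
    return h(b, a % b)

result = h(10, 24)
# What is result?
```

h(10, 24) -> h(24, 10) -> h(10, 4) -> h(4, 2) -> h(2, 0) -> 2

Answer: 2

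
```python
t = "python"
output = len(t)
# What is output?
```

Trace:
`t = "python"` → t = 'python'
`output = len(t)` → output = 6
So output = 6

Answer: 6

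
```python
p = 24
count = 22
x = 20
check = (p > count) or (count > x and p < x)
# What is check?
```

Trace:
`p = 24` → p = 24
`count = 22` → count = 22
`x = 20` → x = 20
`check = (p > count) or (count > x and p < x)` → check = True
So check = True

Answer: True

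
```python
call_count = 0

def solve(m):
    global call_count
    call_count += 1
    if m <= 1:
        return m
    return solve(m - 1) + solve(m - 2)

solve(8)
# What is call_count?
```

Calls(m) = 1 + Calls(m-1) + Calls(m-2); Calls(0)=Calls(1)=1. For m=8 this gives 67.

Answer: 67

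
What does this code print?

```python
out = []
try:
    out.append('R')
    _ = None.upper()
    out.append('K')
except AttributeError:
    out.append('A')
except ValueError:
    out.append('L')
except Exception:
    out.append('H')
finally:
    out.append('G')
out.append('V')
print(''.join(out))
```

Execution trace: 'R' (try body) → 'A' (except AttributeError) → 'G' (finally) → 'V' (after the try/except). Output: RAGV

Answer: RAGV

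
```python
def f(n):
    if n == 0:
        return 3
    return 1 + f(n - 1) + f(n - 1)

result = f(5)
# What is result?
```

f(n) = 1 + 2·f(n-1), f(0)=3. Closed form: (3+1)·2^5 - 1 = 127.

Answer: 127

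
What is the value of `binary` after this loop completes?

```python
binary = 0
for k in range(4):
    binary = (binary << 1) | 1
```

Build 4 consecutive 1-bits: 0b1111
`binary` takes the values: 0 → 1 → 3 → 7 → 15

Answer: 15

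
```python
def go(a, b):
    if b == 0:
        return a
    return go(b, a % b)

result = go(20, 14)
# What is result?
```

go(20, 14) -> go(14, 6) -> go(6, 2) -> go(2, 0) -> 2

Answer: 2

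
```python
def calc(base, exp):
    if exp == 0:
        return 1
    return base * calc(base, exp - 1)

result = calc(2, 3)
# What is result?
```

calc(2, 3) = 2 * 2 * 2 = 8

Answer: 8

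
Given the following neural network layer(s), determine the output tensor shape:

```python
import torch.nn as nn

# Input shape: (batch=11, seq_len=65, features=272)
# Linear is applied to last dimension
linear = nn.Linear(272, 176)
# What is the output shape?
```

Input: (11, 65, 272) -> Output: (11, 65, 176)

Answer: (11, 65, 176)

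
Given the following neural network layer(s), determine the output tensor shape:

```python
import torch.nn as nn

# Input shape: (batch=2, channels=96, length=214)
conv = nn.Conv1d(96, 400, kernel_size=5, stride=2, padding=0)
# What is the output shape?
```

Input: (2, 96, 214) -> Output: (2, 400, 105)

Answer: (2, 400, 105)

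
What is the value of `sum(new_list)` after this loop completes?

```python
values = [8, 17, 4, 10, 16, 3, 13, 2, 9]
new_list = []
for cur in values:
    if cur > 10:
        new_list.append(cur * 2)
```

Sum of doubled values > 10
`new_list` takes the values: [] → [34] → [34, 32] → [34, 32, 26]
So `sum(new_list)` = 92

Answer: 92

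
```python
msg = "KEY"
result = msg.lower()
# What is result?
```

Trace:
`msg = "KEY"` → msg = 'KEY'
`result = msg.lower()` → result = 'key'
So result = 'key'

Answer: 'key'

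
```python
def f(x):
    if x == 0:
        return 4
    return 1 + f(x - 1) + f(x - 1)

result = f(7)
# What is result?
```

f(x) = 1 + 2·f(x-1), f(0)=4. Closed form: (4+1)·2^7 - 1 = 639.

Answer: 639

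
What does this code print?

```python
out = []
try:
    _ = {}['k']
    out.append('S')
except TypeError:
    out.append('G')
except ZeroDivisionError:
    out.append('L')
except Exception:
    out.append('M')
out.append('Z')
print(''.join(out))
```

Execution trace: 'M' (except Exception) → 'Z' (after the try/except). Output: MZ

Answer: MZ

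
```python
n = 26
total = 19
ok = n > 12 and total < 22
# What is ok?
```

Trace:
`n = 26` → n = 26
`total = 19` → total = 19
`ok = n > 12 and total < 22` → ok = True
So ok = True

Answer: True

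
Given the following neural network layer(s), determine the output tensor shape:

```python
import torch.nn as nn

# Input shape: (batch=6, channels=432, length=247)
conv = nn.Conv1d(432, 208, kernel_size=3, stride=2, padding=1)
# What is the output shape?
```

Input: (6, 432, 247) -> Output: (6, 208, 124)

Answer: (6, 208, 124)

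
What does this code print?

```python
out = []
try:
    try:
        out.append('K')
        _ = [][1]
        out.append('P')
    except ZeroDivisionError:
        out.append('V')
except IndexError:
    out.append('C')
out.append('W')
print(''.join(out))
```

Execution trace: 'K' (try body) → 'C' (outer except IndexError) → 'W' (after the try/except). Output: KCW

Answer: KCW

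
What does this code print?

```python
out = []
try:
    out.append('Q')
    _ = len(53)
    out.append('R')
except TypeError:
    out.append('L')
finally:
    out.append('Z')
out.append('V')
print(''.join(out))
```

Execution trace: 'Q' (try body) → 'L' (except TypeError) → 'Z' (finally) → 'V' (after the try/except). Output: QLZV

Answer: QLZV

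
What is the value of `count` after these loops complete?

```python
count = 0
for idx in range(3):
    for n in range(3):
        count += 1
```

3 * 3 = 9
`count` takes the values: 0 → 1 → 2 → 3 → 4 → 5 → 6 → 7 → 8 → 9

Answer: 9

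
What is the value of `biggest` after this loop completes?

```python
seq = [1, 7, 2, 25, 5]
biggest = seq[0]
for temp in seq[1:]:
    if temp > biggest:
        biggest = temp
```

Maximum of [1, 7, 2, 25, 5]
`biggest` takes the values: 1 → 7 → 25

Answer: 25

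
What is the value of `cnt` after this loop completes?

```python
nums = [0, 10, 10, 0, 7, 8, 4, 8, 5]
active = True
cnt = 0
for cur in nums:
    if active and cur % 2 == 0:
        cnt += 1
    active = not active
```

Count even values at even positions
`cnt` takes the values: 0 → 1 → 2 → 3

Answer: 3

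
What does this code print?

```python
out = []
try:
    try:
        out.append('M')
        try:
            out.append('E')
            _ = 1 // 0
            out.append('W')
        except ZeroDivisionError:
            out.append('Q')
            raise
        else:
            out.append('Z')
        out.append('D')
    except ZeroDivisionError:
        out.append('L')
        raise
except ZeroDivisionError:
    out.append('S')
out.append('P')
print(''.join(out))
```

Execution trace: 'M' (try body) → 'E' (inner try body) → 'Q' (inner except ZeroDivisionError) → 'L' (except ZeroDivisionError) → 'S' (outer except ZeroDivisionError) → 'P' (after the try/except). Output: MEQLSP

Answer: MEQLSP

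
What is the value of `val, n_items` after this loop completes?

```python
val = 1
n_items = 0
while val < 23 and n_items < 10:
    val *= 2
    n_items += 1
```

Double until >= 23 or 10 iterations
`val, n_items` takes the values: (1, 0) → (2, 0) → (2, 1) → (4, 1) → (4, 2) → (8, 2) → (8, 3) → (16, 3) → (16, 4) → (32, 4) → (32, 5)

Answer: 32, 5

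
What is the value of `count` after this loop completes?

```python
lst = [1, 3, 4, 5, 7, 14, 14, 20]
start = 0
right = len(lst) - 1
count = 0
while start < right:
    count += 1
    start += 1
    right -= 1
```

Iterations until pointers meet (list length 8)
`count` takes the values: 0 → 1 → 2 → 3 → 4

Answer: 4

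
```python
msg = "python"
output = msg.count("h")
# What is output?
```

Trace:
`msg = "python"` → msg = 'python'
`output = msg.count("h")` → output = 1
So output = 1

Answer: 1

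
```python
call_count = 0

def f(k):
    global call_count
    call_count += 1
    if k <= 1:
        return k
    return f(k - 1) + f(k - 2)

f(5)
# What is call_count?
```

Calls(k) = 1 + Calls(k-1) + Calls(k-2); Calls(0)=Calls(1)=1. For k=5 this gives 15.

Answer: 15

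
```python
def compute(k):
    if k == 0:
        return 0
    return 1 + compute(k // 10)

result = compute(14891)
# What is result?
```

Count of digits of 14891: 5

Answer: 5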